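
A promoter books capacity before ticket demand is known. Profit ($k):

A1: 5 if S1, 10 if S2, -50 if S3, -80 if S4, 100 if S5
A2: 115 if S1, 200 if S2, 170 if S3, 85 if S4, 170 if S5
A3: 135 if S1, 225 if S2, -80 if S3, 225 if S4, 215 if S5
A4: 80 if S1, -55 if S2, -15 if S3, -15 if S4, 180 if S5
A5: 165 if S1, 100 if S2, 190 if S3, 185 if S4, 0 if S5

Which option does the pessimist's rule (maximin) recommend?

Row minima: A1=-80, A2=85, A3=-80, A4=-55, A5=0
Best worst-case = 85 → A2.

A2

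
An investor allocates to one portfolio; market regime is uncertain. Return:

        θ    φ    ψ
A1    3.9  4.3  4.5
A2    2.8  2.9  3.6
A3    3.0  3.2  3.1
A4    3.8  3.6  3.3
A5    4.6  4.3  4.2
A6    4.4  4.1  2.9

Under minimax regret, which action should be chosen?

A5

Column bests: θ=4.6, φ=4.3, ψ=4.5.
A1 regrets: 0.7, 0.0, 0.0 → max 0.7
A2 regrets: 1.8, 1.4, 0.9 → max 1.8
A3 regrets: 1.6, 1.1, 1.4 → max 1.6
A4 regrets: 0.8, 0.7, 1.2 → max 1.2
A5 regrets: 0.0, 0.0, 0.3 → max 0.3
A6 regrets: 0.2, 0.2, 1.6 → max 1.6
Smallest max regret = 0.3 → A5.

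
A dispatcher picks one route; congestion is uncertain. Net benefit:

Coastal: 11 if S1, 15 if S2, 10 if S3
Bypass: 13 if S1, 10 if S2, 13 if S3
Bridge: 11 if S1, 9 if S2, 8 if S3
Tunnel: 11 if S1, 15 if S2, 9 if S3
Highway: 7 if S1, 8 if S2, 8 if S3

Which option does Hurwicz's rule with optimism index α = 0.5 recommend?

Coastal: 0.5·15 + 0.5·10 = 12.5
Bypass: 0.5·13 + 0.5·10 = 11.5
Bridge: 0.5·11 + 0.5·8 = 9.5
Tunnel: 0.5·15 + 0.5·9 = 12
Highway: 0.5·8 + 0.5·7 = 7.5
Highest Hurwicz score = 12.5 → Coastal.

Coastal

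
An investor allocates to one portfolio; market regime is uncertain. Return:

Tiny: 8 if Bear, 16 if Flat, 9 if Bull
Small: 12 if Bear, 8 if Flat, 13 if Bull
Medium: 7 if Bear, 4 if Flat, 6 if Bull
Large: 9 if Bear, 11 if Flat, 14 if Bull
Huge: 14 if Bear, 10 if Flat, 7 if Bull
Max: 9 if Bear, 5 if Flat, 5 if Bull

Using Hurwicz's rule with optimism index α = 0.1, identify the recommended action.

Tiny: 0.1·16 + 0.9·8 = 8.8
Small: 0.1·13 + 0.9·8 = 8.5
Medium: 0.1·7 + 0.9·4 = 4.3
Large: 0.1·14 + 0.9·9 = 9.5
Huge: 0.1·14 + 0.9·7 = 7.7
Max: 0.1·9 + 0.9·5 = 5.4
Highest Hurwicz score = 9.5 → Large.

Large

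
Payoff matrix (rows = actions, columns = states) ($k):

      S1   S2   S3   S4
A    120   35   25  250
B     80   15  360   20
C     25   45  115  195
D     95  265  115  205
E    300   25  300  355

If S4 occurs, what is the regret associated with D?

150

Best payoff under S4 is 355.
Regret = 355 − 205 = 150.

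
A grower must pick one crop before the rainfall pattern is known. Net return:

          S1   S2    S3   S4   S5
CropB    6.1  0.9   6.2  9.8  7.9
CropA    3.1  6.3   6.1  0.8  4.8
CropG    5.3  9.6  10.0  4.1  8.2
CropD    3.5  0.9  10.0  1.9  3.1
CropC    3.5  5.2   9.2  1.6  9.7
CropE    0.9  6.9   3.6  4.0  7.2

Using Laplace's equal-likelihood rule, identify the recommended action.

CropG

Row averages: CropB=6.18, CropA=4.22, CropG=7.44, CropD=3.88, CropC=5.84, CropE=4.52
Highest average = 7.44 → CropG.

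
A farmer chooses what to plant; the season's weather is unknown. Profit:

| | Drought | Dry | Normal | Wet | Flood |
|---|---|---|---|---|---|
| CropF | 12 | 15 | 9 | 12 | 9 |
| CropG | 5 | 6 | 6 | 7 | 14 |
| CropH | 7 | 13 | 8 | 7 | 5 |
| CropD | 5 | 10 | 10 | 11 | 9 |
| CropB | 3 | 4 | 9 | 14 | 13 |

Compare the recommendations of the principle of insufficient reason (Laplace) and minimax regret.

Row averages: CropF=11.4, CropG=7.6, CropH=8, CropD=9, CropB=8.6
Highest average = 11.4 → CropF.
Column bests: Drought=12, Dry=15, Normal=10, Wet=14, Flood=14.
CropF regrets: 0, 0, 1, 2, 5 → max 5
CropG regrets: 7, 9, 4, 7, 0 → max 9
CropH regrets: 5, 2, 2, 7, 9 → max 9
CropD regrets: 7, 5, 0, 3, 5 → max 7
CropB regrets: 9, 11, 1, 0, 1 → max 11
Smallest max regret = 5 → CropF.

laplace → CropF; minimax regret → CropF (agree)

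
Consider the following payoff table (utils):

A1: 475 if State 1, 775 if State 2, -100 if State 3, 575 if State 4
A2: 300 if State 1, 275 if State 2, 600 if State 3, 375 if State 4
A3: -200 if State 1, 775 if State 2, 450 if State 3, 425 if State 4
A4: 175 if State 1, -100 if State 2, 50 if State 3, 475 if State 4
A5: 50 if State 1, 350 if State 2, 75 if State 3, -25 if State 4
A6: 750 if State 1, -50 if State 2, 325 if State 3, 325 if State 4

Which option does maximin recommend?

A2

Row minima: A1=-100, A2=275, A3=-200, A4=-100, A5=-25, A6=-50
Best worst-case = 275 → A2.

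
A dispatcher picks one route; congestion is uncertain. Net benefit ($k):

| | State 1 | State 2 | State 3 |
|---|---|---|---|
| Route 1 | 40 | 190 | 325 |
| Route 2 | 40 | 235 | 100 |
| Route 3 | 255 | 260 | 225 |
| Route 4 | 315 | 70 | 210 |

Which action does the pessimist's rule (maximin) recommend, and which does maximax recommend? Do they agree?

Row minima: Route 1=40, Route 2=40, Route 3=225, Route 4=70
Best worst-case = 225 → Route 3.
Row maxima: Route 1=325, Route 2=235, Route 3=260, Route 4=315
Best best-case = 325 → Route 1.

maximin → Route 3; maximax → Route 1 (disagree)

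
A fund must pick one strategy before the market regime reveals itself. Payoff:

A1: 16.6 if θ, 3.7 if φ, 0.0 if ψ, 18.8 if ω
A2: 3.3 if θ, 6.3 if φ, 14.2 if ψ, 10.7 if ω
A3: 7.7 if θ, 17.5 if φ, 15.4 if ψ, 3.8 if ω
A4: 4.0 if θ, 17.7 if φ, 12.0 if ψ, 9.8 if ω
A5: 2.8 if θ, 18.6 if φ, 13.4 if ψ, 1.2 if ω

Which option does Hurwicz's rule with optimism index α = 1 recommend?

A1

A1: 1·18.8 + 0·0.0 = 18.8
A2: 1·14.2 + 0·3.3 = 14.2
A3: 1·17.5 + 0·3.8 = 17.5
A4: 1·17.7 + 0·4.0 = 17.7
A5: 1·18.6 + 0·1.2 = 18.6
Highest Hurwicz score = 18.8 → A1.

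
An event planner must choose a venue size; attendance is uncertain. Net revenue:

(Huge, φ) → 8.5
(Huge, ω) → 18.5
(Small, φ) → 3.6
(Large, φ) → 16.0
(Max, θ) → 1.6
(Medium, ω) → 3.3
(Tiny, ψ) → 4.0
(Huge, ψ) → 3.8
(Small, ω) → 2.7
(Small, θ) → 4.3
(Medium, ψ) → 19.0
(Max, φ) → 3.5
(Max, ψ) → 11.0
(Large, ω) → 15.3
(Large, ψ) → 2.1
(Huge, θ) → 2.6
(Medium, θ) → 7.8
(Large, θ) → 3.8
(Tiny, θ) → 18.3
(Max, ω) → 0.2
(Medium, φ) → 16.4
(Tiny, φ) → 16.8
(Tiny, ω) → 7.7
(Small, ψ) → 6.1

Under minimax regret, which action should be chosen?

Tiny

Column bests: θ=18.3, φ=16.8, ψ=19.0, ω=18.5.
Tiny regrets: 0.0, 0.0, 15.0, 10.8 → max 15.0
Small regrets: 14.0, 13.2, 12.9, 15.8 → max 15.8
Medium regrets: 10.5, 0.4, 0.0, 15.2 → max 15.2
Large regrets: 14.5, 0.8, 16.9, 3.2 → max 16.9
Huge regrets: 15.7, 8.3, 15.2, 0.0 → max 15.7
Max regrets: 16.7, 13.3, 8.0, 18.3 → max 18.3
Smallest max regret = 15.0 → Tiny.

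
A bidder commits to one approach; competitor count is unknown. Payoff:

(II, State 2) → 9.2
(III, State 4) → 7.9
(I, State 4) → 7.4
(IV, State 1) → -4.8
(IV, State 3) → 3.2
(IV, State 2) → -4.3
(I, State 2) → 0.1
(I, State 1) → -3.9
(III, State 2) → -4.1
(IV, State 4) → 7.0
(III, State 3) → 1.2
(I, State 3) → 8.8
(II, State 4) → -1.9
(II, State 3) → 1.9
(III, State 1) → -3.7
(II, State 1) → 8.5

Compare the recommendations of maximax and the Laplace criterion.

Row maxima: I=8.8, II=9.2, III=7.9, IV=7.0
Best best-case = 9.2 → II.
Row averages: I=3.1, II=4.425, III=0.325, IV=0.275
Highest average = 4.425 → II.

maximax → II; laplace → II (agree)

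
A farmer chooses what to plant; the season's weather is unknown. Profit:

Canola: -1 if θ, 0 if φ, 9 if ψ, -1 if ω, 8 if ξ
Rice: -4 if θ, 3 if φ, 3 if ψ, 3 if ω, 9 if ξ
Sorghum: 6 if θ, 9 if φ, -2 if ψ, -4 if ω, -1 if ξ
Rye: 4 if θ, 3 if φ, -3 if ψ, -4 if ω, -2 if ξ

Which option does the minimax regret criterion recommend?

Column bests: θ=6, φ=9, ψ=9, ω=3, ξ=9.
Canola regrets: 7, 9, 0, 4, 1 → max 9
Rice regrets: 10, 6, 6, 0, 0 → max 10
Sorghum regrets: 0, 0, 11, 7, 10 → max 11
Rye regrets: 2, 6, 12, 7, 11 → max 12
Smallest max regret = 9 → Canola.

Canola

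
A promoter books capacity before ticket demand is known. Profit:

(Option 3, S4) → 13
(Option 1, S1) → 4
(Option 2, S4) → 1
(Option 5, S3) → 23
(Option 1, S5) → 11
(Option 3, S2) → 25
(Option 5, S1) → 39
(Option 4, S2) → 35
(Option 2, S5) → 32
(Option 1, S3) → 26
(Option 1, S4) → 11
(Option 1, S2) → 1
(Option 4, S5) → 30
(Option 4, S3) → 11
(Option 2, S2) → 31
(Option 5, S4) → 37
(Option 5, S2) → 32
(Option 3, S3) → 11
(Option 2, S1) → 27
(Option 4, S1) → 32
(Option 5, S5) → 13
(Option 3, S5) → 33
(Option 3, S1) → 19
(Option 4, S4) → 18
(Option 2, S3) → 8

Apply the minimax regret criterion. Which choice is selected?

Option 4

Column bests: S1=39, S2=35, S3=26, S4=37, S5=33.
Option 1 regrets: 35, 34, 0, 26, 22 → max 35
Option 2 regrets: 12, 4, 18, 36, 1 → max 36
Option 3 regrets: 20, 10, 15, 24, 0 → max 24
Option 4 regrets: 7, 0, 15, 19, 3 → max 19
Option 5 regrets: 0, 3, 3, 0, 20 → max 20
Smallest max regret = 19 → Option 4.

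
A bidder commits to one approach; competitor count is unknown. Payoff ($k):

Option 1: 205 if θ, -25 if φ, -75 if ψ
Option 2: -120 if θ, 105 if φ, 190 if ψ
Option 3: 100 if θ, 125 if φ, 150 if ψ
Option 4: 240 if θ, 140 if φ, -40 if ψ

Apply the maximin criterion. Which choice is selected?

Row minima: Option 1=-75, Option 2=-120, Option 3=100, Option 4=-40
Best worst-case = 100 → Option 3.

Option 3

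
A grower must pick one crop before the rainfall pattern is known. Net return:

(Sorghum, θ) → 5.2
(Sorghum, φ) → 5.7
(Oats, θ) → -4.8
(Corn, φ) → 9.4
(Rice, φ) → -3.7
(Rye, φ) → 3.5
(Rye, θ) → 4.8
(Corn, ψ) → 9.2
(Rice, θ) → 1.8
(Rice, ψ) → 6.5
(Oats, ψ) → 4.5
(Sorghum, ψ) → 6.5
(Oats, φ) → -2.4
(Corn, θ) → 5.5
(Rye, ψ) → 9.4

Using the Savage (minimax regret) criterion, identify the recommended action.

Corn

Column bests: θ=5.5, φ=9.4, ψ=9.4.
Oats regrets: 10.3, 11.8, 4.9 → max 11.8
Corn regrets: 0.0, 0.0, 0.2 → max 0.2
Rye regrets: 0.7, 5.9, 0.0 → max 5.9
Sorghum regrets: 0.3, 3.7, 2.9 → max 3.7
Rice regrets: 3.7, 13.1, 2.9 → max 13.1
Smallest max regret = 0.2 → Corn.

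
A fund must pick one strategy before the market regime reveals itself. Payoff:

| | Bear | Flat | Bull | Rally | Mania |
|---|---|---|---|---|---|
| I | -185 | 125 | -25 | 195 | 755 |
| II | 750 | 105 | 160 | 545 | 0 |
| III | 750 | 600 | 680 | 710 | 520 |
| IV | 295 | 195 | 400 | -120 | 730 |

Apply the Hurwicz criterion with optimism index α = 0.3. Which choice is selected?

I: 0.3·755 + 0.7·(-185) = 97
II: 0.3·750 + 0.7·0 = 225
III: 0.3·750 + 0.7·520 = 589
IV: 0.3·730 + 0.7·(-120) = 135
Highest Hurwicz score = 589 → III.

III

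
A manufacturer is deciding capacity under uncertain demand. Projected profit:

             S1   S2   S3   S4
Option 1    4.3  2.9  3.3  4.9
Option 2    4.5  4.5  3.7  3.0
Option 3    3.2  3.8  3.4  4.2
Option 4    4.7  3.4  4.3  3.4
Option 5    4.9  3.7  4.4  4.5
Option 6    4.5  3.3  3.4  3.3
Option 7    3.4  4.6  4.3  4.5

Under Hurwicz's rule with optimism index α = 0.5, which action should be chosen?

Option 5

Option 1: 0.5·4.9 + 0.5·2.9 = 3.9
Option 2: 0.5·4.5 + 0.5·3.0 = 3.75
Option 3: 0.5·4.2 + 0.5·3.2 = 3.7
Option 4: 0.5·4.7 + 0.5·3.4 = 4.05
Option 5: 0.5·4.9 + 0.5·3.7 = 4.3
Option 6: 0.5·4.5 + 0.5·3.3 = 3.9
Option 7: 0.5·4.6 + 0.5·3.4 = 4
Highest Hurwicz score = 4.3 → Option 5.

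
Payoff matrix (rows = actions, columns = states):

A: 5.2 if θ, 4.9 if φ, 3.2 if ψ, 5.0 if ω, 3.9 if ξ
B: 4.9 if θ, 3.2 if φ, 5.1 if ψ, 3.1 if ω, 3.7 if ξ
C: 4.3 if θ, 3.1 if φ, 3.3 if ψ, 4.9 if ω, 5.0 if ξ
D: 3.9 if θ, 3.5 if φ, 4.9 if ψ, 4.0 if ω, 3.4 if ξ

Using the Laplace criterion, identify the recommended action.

A

Row averages: A=4.44, B=4, C=4.12, D=3.94
Highest average = 4.44 → A.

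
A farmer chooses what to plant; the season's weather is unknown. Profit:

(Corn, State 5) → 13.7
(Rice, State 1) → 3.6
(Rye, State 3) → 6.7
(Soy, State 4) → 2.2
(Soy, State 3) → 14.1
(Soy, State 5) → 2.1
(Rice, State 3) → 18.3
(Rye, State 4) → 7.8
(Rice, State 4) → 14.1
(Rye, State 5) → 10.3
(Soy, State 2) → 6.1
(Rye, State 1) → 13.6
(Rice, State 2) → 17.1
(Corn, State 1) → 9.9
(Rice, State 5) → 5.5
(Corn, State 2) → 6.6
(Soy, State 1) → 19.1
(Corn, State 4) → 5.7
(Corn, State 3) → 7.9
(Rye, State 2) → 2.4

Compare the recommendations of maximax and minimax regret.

maximax → Soy; minimax regret → Corn (disagree)

Row maxima: Rice=18.3, Rye=13.6, Corn=13.7, Soy=19.1
Best best-case = 19.1 → Soy.
Column bests: State 1=19.1, State 2=17.1, State 3=18.3, State 4=14.1, State 5=13.7.
Rice regrets: 15.5, 0.0, 0.0, 0.0, 8.2 → max 15.5
Rye regrets: 5.5, 14.7, 11.6, 6.3, 3.4 → max 14.7
Corn regrets: 9.2, 10.5, 10.4, 8.4, 0.0 → max 10.5
Soy regrets: 0.0, 11.0, 4.2, 11.9, 11.6 → max 11.9
Smallest max regret = 10.5 → Corn.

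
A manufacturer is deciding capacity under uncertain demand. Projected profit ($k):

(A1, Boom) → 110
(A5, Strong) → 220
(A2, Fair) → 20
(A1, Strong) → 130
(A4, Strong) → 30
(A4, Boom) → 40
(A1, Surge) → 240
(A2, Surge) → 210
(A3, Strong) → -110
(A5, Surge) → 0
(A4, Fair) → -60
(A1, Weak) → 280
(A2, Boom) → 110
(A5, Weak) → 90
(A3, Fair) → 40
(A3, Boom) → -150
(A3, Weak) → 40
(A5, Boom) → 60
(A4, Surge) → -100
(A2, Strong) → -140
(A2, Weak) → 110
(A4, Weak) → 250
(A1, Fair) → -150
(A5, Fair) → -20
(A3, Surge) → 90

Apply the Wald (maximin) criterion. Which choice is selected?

Row minima: A1=-150, A2=-140, A3=-150, A4=-100, A5=-20
Best worst-case = -20 → A5.

A5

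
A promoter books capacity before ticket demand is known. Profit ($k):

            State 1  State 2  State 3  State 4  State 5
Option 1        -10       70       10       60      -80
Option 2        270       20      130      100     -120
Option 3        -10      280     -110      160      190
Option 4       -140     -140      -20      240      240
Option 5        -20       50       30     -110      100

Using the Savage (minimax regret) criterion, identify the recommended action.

Option 3

Column bests: State 1=270, State 2=280, State 3=130, State 4=240, State 5=240.
Option 1 regrets: 280, 210, 120, 180, 320 → max 320
Option 2 regrets: 0, 260, 0, 140, 360 → max 360
Option 3 regrets: 280, 0, 240, 80, 50 → max 280
Option 4 regrets: 410, 420, 150, 0, 0 → max 420
Option 5 regrets: 290, 230, 100, 350, 140 → max 350
Smallest max regret = 280 → Option 3.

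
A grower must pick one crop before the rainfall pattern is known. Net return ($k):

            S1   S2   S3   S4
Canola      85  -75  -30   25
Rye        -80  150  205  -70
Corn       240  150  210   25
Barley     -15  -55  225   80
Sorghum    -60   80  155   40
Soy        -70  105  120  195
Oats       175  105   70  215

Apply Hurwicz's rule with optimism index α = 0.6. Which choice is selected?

Canola: 0.6·85 + 0.4·(-75) = 21
Rye: 0.6·205 + 0.4·(-80) = 91
Corn: 0.6·240 + 0.4·25 = 154
Barley: 0.6·225 + 0.4·(-55) = 113
Sorghum: 0.6·155 + 0.4·(-60) = 69
Soy: 0.6·195 + 0.4·(-70) = 89
Oats: 0.6·215 + 0.4·70 = 157
Highest Hurwicz score = 157 → Oats.

Oats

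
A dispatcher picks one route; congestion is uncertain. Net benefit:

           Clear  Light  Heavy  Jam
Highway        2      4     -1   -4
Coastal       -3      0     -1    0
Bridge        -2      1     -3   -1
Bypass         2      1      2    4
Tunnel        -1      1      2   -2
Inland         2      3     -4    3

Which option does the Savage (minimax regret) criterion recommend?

Bypass

Column bests: Clear=2, Light=4, Heavy=2, Jam=4.
Highway regrets: 0, 0, 3, 8 → max 8
Coastal regrets: 5, 4, 3, 4 → max 5
Bridge regrets: 4, 3, 5, 5 → max 5
Bypass regrets: 0, 3, 0, 0 → max 3
Tunnel regrets: 3, 3, 0, 6 → max 6
Inland regrets: 0, 1, 6, 1 → max 6
Smallest max regret = 3 → Bypass.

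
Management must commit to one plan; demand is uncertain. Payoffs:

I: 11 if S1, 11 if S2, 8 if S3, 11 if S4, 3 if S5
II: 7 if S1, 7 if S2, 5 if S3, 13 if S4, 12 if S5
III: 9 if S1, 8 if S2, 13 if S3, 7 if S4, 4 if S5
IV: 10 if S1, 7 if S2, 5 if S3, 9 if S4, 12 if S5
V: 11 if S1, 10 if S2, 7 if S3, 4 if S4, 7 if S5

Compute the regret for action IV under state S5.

0

Best payoff under S5 is 12.
Regret = 12 − 12 = 0.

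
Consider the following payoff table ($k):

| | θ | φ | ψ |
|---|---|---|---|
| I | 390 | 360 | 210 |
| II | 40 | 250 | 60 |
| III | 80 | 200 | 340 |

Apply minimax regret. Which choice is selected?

Column bests: θ=390, φ=360, ψ=340.
I regrets: 0, 0, 130 → max 130
II regrets: 350, 110, 280 → max 350
III regrets: 310, 160, 0 → max 310
Smallest max regret = 130 → I.

I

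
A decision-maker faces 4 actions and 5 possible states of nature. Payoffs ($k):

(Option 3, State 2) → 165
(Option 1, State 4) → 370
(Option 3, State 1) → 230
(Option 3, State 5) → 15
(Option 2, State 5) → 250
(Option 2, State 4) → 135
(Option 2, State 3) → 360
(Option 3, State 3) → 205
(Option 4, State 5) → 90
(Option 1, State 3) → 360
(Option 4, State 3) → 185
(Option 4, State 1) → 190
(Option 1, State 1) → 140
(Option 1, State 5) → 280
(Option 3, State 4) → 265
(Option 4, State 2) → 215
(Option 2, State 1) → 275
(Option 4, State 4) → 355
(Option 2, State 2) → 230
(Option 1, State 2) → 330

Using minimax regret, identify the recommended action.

Column bests: State 1=275, State 2=330, State 3=360, State 4=370, State 5=280.
Option 1 regrets: 135, 0, 0, 0, 0 → max 135
Option 2 regrets: 0, 100, 0, 235, 30 → max 235
Option 3 regrets: 45, 165, 155, 105, 265 → max 265
Option 4 regrets: 85, 115, 175, 15, 190 → max 190
Smallest max regret = 135 → Option 1.

Option 1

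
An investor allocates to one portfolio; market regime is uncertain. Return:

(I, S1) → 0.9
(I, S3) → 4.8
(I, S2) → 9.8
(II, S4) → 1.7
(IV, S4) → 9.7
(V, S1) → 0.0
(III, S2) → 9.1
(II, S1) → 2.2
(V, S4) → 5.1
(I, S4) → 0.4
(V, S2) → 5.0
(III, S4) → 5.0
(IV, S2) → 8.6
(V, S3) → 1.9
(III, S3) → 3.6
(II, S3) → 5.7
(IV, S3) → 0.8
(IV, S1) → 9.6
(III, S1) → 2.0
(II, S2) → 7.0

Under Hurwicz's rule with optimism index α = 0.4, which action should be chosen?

III

I: 0.4·9.8 + 0.6·0.4 = 4.16
II: 0.4·7.0 + 0.6·1.7 = 3.82
III: 0.4·9.1 + 0.6·2.0 = 4.84
IV: 0.4·9.7 + 0.6·0.8 = 4.36
V: 0.4·5.1 + 0.6·0.0 = 2.04
Highest Hurwicz score = 4.84 → III.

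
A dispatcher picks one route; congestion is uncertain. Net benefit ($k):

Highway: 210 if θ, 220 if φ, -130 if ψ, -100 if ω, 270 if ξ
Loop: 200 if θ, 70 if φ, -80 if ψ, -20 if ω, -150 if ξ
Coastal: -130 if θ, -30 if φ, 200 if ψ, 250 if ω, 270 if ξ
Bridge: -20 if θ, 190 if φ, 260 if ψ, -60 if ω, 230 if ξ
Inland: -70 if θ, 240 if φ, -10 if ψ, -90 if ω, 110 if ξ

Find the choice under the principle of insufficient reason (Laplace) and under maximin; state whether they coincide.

laplace → Bridge; maximin → Bridge (agree)

Row averages: Highway=94, Loop=4, Coastal=112, Bridge=120, Inland=36
Highest average = 120 → Bridge.
Row minima: Highway=-130, Loop=-150, Coastal=-130, Bridge=-60, Inland=-90
Best worst-case = -60 → Bridge.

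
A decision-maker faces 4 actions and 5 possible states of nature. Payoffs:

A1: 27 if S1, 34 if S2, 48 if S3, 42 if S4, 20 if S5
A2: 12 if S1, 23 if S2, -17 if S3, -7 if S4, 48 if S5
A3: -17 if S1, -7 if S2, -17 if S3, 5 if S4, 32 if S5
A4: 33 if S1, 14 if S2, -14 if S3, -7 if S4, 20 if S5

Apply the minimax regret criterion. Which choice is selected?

Column bests: S1=33, S2=34, S3=48, S4=42, S5=48.
A1 regrets: 6, 0, 0, 0, 28 → max 28
A2 regrets: 21, 11, 65, 49, 0 → max 65
A3 regrets: 50, 41, 65, 37, 16 → max 65
A4 regrets: 0, 20, 62, 49, 28 → max 62
Smallest max regret = 28 → A1.

A1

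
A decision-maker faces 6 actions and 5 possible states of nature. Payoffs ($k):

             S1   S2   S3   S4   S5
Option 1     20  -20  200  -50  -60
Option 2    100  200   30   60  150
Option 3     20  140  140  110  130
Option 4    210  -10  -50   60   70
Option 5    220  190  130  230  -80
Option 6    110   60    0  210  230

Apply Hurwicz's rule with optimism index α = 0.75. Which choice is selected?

Option 1: 0.75·200 + 0.25·(-60) = 135
Option 2: 0.75·200 + 0.25·30 = 157.5
Option 3: 0.75·140 + 0.25·20 = 110
Option 4: 0.75·210 + 0.25·(-50) = 145
Option 5: 0.75·230 + 0.25·(-80) = 152.5
Option 6: 0.75·230 + 0.25·0 = 172.5
Highest Hurwicz score = 172.5 → Option 6.

Option 6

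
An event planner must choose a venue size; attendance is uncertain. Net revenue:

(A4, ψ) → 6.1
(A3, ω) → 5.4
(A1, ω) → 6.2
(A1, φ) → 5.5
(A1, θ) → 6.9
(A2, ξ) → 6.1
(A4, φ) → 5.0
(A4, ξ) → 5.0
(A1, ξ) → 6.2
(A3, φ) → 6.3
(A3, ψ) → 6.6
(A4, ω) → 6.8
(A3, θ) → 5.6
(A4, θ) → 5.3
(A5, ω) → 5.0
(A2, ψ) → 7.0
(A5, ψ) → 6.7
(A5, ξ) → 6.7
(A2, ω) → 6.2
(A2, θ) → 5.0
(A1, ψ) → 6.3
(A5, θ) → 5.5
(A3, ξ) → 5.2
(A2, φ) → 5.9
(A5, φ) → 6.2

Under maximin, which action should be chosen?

Row minima: A1=5.5, A2=5.0, A3=5.2, A4=5.0, A5=5.0
Best worst-case = 5.5 → A1.

A1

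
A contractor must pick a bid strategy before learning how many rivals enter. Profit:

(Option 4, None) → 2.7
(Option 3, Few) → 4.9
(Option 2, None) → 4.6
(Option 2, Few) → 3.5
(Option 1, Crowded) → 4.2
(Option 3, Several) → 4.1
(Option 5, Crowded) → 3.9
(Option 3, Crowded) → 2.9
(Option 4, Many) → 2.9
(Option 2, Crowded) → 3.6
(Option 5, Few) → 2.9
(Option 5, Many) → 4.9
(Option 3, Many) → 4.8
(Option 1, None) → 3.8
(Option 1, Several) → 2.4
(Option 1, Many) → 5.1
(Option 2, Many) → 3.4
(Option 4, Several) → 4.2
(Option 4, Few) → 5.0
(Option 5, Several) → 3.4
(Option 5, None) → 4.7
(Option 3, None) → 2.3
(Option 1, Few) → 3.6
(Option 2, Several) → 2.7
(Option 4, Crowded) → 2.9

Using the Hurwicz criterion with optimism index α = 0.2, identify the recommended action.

Option 5

Option 1: 0.2·5.1 + 0.8·2.4 = 2.94
Option 2: 0.2·4.6 + 0.8·2.7 = 3.08
Option 3: 0.2·4.9 + 0.8·2.3 = 2.82
Option 4: 0.2·5.0 + 0.8·2.7 = 3.16
Option 5: 0.2·4.9 + 0.8·2.9 = 3.3
Highest Hurwicz score = 3.3 → Option 5.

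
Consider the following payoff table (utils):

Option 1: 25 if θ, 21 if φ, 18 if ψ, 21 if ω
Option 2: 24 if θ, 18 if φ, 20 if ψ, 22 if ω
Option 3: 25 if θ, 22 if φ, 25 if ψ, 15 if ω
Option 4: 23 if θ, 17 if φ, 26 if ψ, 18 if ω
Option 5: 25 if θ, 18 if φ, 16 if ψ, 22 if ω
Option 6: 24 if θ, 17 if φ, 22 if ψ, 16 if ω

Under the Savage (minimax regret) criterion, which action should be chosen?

Column bests: θ=25, φ=22, ψ=26, ω=22.
Option 1 regrets: 0, 1, 8, 1 → max 8
Option 2 regrets: 1, 4, 6, 0 → max 6
Option 3 regrets: 0, 0, 1, 7 → max 7
Option 4 regrets: 2, 5, 0, 4 → max 5
Option 5 regrets: 0, 4, 10, 0 → max 10
Option 6 regrets: 1, 5, 4, 6 → max 6
Smallest max regret = 5 → Option 4.

Option 4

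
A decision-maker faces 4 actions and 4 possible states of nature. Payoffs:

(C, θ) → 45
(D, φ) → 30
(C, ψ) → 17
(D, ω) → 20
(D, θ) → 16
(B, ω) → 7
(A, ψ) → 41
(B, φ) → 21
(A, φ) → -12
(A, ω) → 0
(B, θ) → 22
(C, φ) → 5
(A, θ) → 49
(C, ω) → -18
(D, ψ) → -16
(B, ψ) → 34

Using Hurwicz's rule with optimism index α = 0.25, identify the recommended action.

B

A: 0.25·49 + 0.75·(-12) = 3.25
B: 0.25·34 + 0.75·7 = 13.75
C: 0.25·45 + 0.75·(-18) = -2.25
D: 0.25·30 + 0.75·(-16) = -4.5
Highest Hurwicz score = 13.75 → B.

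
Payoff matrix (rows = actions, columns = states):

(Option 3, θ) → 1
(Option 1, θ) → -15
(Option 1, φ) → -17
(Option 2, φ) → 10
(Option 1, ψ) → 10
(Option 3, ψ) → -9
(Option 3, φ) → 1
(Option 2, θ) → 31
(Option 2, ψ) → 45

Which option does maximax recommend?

Option 2

Row maxima: Option 1=10, Option 2=45, Option 3=1
Best best-case = 45 → Option 2.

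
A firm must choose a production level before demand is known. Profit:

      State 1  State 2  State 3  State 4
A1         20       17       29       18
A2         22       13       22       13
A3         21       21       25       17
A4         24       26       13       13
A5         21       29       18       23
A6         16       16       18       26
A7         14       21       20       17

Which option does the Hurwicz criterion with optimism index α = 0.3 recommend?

A5

A1: 0.3·29 + 0.7·17 = 20.6
A2: 0.3·22 + 0.7·13 = 15.7
A3: 0.3·25 + 0.7·17 = 19.4
A4: 0.3·26 + 0.7·13 = 16.9
A5: 0.3·29 + 0.7·18 = 21.3
A6: 0.3·26 + 0.7·16 = 19
A7: 0.3·21 + 0.7·14 = 16.1
Highest Hurwicz score = 21.3 → A5.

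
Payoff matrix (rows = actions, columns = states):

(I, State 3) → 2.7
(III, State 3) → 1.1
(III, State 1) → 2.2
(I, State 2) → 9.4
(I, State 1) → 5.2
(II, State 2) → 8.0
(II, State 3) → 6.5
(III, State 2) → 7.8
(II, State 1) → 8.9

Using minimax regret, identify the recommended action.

Column bests: State 1=8.9, State 2=9.4, State 3=6.5.
I regrets: 3.7, 0.0, 3.8 → max 3.8
II regrets: 0.0, 1.4, 0.0 → max 1.4
III regrets: 6.7, 1.6, 5.4 → max 6.7
Smallest max regret = 1.4 → II.

II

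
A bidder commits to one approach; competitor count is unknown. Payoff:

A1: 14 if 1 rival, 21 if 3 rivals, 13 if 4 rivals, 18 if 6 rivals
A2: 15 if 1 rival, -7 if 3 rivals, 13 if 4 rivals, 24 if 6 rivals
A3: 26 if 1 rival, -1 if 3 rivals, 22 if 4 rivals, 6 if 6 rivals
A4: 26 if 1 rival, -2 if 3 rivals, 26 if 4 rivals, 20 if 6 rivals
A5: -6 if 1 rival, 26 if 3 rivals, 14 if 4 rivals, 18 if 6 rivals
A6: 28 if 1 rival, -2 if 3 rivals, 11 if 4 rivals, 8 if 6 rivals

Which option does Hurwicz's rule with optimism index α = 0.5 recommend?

A1

A1: 0.5·21 + 0.5·13 = 17
A2: 0.5·24 + 0.5·(-7) = 8.5
A3: 0.5·26 + 0.5·(-1) = 12.5
A4: 0.5·26 + 0.5·(-2) = 12
A5: 0.5·26 + 0.5·(-6) = 10
A6: 0.5·28 + 0.5·(-2) = 13
Highest Hurwicz score = 17 → A1.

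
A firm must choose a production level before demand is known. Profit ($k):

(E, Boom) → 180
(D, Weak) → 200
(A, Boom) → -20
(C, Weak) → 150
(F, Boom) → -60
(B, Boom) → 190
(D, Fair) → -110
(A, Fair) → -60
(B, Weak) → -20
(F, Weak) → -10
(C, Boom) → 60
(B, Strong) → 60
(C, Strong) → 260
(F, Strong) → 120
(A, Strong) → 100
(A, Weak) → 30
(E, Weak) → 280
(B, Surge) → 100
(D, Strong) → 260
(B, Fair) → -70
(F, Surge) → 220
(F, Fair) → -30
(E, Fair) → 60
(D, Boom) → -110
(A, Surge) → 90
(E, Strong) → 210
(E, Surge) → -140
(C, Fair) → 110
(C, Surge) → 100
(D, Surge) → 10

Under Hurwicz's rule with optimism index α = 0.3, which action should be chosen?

C

A: 0.3·100 + 0.7·(-60) = -12
B: 0.3·190 + 0.7·(-70) = 8
C: 0.3·260 + 0.7·60 = 120
D: 0.3·260 + 0.7·(-110) = 1
E: 0.3·280 + 0.7·(-140) = -14
F: 0.3·220 + 0.7·(-60) = 24
Highest Hurwicz score = 120 → C.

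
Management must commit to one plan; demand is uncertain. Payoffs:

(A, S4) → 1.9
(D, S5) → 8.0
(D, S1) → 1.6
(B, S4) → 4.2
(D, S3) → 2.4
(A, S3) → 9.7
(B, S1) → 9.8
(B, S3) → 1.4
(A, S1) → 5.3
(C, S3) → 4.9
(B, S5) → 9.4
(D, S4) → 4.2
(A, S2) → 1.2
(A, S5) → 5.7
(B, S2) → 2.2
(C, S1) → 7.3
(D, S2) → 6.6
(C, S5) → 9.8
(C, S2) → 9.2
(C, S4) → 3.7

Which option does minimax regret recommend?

C

Column bests: S1=9.8, S2=9.2, S3=9.7, S4=4.2, S5=9.8.
A regrets: 4.5, 8.0, 0.0, 2.3, 4.1 → max 8.0
B regrets: 0.0, 7.0, 8.3, 0.0, 0.4 → max 8.3
C regrets: 2.5, 0.0, 4.8, 0.5, 0.0 → max 4.8
D regrets: 8.2, 2.6, 7.3, 0.0, 1.8 → max 8.2
Smallest max regret = 4.8 → C.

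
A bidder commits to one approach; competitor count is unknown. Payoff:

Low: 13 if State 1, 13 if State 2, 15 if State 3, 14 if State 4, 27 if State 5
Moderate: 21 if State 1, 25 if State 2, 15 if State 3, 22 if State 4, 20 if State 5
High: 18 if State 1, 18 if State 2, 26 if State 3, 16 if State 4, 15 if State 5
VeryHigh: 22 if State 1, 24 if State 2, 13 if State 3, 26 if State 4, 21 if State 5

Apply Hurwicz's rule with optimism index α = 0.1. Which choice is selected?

Low: 0.1·27 + 0.9·13 = 14.4
Moderate: 0.1·25 + 0.9·15 = 16
High: 0.1·26 + 0.9·15 = 16.1
VeryHigh: 0.1·26 + 0.9·13 = 14.3
Highest Hurwicz score = 16.1 → High.

High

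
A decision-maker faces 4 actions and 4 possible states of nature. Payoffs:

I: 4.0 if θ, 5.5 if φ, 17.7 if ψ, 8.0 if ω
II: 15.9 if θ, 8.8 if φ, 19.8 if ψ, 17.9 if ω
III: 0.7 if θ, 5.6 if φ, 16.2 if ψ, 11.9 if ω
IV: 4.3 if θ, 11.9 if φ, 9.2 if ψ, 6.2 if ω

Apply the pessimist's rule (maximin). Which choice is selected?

II

Row minima: I=4.0, II=8.8, III=0.7, IV=4.3
Best worst-case = 8.8 → II.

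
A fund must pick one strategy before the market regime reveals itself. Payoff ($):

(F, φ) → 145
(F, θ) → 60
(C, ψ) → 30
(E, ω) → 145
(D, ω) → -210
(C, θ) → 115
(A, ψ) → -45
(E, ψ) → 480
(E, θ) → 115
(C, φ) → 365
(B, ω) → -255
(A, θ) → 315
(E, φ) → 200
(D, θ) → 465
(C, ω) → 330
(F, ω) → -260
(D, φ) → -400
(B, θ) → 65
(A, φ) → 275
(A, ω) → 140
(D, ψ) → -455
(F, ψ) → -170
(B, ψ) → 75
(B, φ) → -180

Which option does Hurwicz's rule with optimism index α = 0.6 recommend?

E

A: 0.6·315 + 0.4·(-45) = 171
B: 0.6·75 + 0.4·(-255) = -57
C: 0.6·365 + 0.4·30 = 231
D: 0.6·465 + 0.4·(-455) = 97
E: 0.6·480 + 0.4·115 = 334
F: 0.6·145 + 0.4·(-260) = -17
Highest Hurwicz score = 334 → E.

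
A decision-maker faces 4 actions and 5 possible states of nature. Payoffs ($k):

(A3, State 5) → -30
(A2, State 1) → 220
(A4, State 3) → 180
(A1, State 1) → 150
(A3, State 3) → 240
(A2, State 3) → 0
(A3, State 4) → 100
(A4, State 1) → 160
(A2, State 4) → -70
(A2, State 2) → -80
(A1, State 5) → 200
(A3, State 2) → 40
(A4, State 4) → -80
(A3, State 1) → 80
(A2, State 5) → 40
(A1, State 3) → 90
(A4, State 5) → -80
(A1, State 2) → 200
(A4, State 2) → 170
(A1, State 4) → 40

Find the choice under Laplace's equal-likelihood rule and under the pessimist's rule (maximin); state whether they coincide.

Row averages: A1=136, A2=22, A3=86, A4=70
Highest average = 136 → A1.
Row minima: A1=40, A2=-80, A3=-30, A4=-80
Best worst-case = 40 → A1.

laplace → A1; maximin → A1 (agree)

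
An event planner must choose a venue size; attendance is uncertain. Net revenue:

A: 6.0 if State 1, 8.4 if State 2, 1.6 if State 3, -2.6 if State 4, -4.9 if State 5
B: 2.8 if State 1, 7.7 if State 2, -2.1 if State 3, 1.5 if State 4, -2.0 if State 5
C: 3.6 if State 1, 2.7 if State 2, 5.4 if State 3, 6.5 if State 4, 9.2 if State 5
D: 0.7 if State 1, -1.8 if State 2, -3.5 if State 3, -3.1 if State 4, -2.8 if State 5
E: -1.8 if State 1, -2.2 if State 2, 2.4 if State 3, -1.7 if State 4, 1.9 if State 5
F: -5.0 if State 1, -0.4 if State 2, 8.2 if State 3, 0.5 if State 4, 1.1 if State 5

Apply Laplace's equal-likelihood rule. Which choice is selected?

Row averages: A=1.7, B=1.58, C=5.48, D=-2.1, E=-0.28, F=0.88
Highest average = 5.48 → C.

C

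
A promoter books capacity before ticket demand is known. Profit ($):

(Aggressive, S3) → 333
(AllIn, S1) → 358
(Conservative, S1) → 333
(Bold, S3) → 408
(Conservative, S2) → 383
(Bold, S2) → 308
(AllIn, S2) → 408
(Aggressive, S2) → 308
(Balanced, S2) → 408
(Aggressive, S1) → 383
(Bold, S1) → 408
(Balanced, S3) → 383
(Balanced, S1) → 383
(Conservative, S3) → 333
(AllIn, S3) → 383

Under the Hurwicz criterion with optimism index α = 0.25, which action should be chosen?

Balanced

Conservative: 0.25·383 + 0.75·333 = 345.5
Balanced: 0.25·408 + 0.75·383 = 389.25
Aggressive: 0.25·383 + 0.75·308 = 326.75
Bold: 0.25·408 + 0.75·308 = 333
AllIn: 0.25·408 + 0.75·358 = 370.5
Highest Hurwicz score = 389.25 → Balanced.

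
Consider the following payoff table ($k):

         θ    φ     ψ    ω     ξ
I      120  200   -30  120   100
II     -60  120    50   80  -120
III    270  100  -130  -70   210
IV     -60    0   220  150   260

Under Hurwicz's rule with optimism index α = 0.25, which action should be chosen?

I

I: 0.25·200 + 0.75·(-30) = 27.5
II: 0.25·120 + 0.75·(-120) = -60
III: 0.25·270 + 0.75·(-130) = -30
IV: 0.25·260 + 0.75·(-60) = 20
Highest Hurwicz score = 27.5 → I.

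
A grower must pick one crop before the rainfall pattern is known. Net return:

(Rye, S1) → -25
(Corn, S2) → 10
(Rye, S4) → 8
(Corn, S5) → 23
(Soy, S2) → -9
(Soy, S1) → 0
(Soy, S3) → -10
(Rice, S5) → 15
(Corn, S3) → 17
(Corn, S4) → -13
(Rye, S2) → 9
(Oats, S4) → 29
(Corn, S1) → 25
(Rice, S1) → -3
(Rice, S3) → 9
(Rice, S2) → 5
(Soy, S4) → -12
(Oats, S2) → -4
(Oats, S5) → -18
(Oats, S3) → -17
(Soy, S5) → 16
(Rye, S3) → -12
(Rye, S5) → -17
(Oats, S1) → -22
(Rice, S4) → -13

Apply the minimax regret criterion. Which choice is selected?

Soy

Column bests: S1=25, S2=10, S3=17, S4=29, S5=23.
Rye regrets: 50, 1, 29, 21, 40 → max 50
Oats regrets: 47, 14, 34, 0, 41 → max 47
Corn regrets: 0, 0, 0, 42, 0 → max 42
Rice regrets: 28, 5, 8, 42, 8 → max 42
Soy regrets: 25, 19, 27, 41, 7 → max 41
Smallest max regret = 41 → Soy.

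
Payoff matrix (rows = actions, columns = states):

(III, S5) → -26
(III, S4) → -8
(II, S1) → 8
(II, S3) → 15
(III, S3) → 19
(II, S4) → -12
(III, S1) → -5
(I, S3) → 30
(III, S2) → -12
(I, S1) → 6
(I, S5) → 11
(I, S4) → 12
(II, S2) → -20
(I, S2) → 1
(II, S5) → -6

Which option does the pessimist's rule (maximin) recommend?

Row minima: I=1, II=-20, III=-26
Best worst-case = 1 → I.

I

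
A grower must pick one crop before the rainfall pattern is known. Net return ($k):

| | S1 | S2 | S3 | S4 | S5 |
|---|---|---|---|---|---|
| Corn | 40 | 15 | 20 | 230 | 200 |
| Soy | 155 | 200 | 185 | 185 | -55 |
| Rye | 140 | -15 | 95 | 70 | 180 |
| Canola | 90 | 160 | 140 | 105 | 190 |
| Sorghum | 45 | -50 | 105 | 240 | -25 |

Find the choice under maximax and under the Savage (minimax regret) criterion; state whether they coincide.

maximax → Sorghum; minimax regret → Canola (disagree)

Row maxima: Corn=230, Soy=200, Rye=180, Canola=190, Sorghum=240
Best best-case = 240 → Sorghum.
Column bests: S1=155, S2=200, S3=185, S4=240, S5=200.
Corn regrets: 115, 185, 165, 10, 0 → max 185
Soy regrets: 0, 0, 0, 55, 255 → max 255
Rye regrets: 15, 215, 90, 170, 20 → max 215
Canola regrets: 65, 40, 45, 135, 10 → max 135
Sorghum regrets: 110, 250, 80, 0, 225 → max 250
Smallest max regret = 135 → Canola.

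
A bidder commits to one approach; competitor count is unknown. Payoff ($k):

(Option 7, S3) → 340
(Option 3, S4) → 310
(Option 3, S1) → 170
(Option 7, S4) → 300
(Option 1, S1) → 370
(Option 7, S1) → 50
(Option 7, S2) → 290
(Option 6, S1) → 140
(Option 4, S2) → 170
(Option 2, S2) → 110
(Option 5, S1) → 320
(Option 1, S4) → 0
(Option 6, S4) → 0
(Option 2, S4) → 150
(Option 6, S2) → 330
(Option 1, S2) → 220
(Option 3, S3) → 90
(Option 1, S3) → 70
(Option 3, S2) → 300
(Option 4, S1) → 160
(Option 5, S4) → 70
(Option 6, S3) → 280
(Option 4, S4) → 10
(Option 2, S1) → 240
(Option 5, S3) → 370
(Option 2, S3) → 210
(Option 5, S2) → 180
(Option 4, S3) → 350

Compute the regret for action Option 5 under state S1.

Best payoff under S1 is 370.
Regret = 370 − 320 = 50.

50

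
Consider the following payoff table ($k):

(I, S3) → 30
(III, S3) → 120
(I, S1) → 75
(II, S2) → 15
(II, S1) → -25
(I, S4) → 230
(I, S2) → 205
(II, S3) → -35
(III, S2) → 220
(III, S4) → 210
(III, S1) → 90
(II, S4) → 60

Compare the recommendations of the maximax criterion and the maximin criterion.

maximax → I; maximin → III (disagree)

Row maxima: I=230, II=60, III=220
Best best-case = 230 → I.
Row minima: I=30, II=-35, III=90
Best worst-case = 90 → III.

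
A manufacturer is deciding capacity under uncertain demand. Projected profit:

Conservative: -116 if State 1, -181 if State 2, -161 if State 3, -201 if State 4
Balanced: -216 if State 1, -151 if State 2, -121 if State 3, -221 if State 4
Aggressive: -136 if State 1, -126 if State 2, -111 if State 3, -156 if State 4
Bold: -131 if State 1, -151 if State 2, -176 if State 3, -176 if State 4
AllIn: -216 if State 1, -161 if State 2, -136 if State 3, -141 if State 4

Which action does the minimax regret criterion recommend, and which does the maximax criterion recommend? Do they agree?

Column bests: State 1=-116, State 2=-126, State 3=-111, State 4=-141.
Conservative regrets: 0, 55, 50, 60 → max 60
Balanced regrets: 100, 25, 10, 80 → max 100
Aggressive regrets: 20, 0, 0, 15 → max 20
Bold regrets: 15, 25, 65, 35 → max 65
AllIn regrets: 100, 35, 25, 0 → max 100
Smallest max regret = 20 → Aggressive.
Row maxima: Conservative=-116, Balanced=-121, Aggressive=-111, Bold=-131, AllIn=-136
Best best-case = -111 → Aggressive.

minimax regret → Aggressive; maximax → Aggressive (agree)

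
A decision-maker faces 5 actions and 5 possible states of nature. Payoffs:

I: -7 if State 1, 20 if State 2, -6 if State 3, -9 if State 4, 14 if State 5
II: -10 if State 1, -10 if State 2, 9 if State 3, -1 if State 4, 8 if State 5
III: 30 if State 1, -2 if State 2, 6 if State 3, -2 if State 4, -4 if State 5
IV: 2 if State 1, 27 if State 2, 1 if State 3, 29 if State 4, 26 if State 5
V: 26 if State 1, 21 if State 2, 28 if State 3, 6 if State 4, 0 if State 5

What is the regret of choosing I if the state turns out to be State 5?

12

Best payoff under State 5 is 26.
Regret = 26 − 14 = 12.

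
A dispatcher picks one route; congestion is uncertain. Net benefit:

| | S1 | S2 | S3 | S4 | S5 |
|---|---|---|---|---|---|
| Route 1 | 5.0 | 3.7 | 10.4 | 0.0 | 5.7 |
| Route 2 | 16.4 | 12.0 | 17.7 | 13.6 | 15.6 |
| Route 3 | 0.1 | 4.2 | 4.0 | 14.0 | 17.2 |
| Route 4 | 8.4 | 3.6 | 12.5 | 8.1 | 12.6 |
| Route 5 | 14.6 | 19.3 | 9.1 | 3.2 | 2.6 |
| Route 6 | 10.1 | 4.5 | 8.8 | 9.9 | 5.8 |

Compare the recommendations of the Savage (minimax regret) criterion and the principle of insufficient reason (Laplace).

minimax regret → Route 2; laplace → Route 2 (agree)

Column bests: S1=16.4, S2=19.3, S3=17.7, S4=14.0, S5=17.2.
Route 1 regrets: 11.4, 15.6, 7.3, 14.0, 11.5 → max 15.6
Route 2 regrets: 0.0, 7.3, 0.0, 0.4, 1.6 → max 7.3
Route 3 regrets: 16.3, 15.1, 13.7, 0.0, 0.0 → max 16.3
Route 4 regrets: 8.0, 15.7, 5.2, 5.9, 4.6 → max 15.7
Route 5 regrets: 1.8, 0.0, 8.6, 10.8, 14.6 → max 14.6
Route 6 regrets: 6.3, 14.8, 8.9, 4.1, 11.4 → max 14.8
Smallest max regret = 7.3 → Route 2.
Row averages: Route 1=4.96, Route 2=15.06, Route 3=7.9, Route 4=9.04, Route 5=9.76, Route 6=7.82
Highest average = 15.06 → Route 2.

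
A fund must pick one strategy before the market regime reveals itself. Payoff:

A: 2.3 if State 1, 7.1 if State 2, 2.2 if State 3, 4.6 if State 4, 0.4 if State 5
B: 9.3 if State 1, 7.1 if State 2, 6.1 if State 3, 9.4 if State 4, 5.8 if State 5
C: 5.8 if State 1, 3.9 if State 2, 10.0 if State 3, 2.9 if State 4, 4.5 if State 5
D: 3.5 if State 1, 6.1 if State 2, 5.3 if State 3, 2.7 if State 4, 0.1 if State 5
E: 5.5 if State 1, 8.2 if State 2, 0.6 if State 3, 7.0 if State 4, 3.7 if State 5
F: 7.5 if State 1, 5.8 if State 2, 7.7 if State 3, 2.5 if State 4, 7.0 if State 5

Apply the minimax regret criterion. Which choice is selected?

B

Column bests: State 1=9.3, State 2=8.2, State 3=10.0, State 4=9.4, State 5=7.0.
A regrets: 7.0, 1.1, 7.8, 4.8, 6.6 → max 7.8
B regrets: 0.0, 1.1, 3.9, 0.0, 1.2 → max 3.9
C regrets: 3.5, 4.3, 0.0, 6.5, 2.5 → max 6.5
D regrets: 5.8, 2.1, 4.7, 6.7, 6.9 → max 6.9
E regrets: 3.8, 0.0, 9.4, 2.4, 3.3 → max 9.4
F regrets: 1.8, 2.4, 2.3, 6.9, 0.0 → max 6.9
Smallest max regret = 3.9 → B.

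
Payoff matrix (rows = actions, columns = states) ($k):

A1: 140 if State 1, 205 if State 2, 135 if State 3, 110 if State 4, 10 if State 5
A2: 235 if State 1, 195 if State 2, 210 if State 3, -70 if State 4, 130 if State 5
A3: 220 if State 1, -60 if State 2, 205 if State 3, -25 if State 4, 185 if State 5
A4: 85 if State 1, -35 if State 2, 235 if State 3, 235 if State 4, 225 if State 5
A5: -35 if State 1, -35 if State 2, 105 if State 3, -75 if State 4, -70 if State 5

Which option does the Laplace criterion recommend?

A4

Row averages: A1=120, A2=140, A3=105, A4=149, A5=-22
Highest average = 149 → A4.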